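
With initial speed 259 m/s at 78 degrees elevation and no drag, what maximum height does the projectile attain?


H = (v0*sin(theta))^2 / (2g) = (259*sin(78°))^2 / (2*9.81) = 3271 m

3271 m


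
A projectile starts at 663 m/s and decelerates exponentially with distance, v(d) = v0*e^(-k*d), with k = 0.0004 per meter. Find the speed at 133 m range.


v = v0*exp(-k*d) = 663*exp(-0.0004*133) = 628.7 m/s

628.7 m/s


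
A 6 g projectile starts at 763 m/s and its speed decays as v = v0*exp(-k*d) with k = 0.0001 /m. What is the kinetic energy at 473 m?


v = v0*exp(-k*d) = 763*exp(-0.0001*473) = 727.75 m/s
E = 0.5*m*v^2 = 0.5*0.006*727.75^2 = 1589 J

1589 J


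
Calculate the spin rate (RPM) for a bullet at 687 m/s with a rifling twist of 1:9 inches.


twist_m = 9*0.0254 = 0.2286 m
spin = v/twist = 687/0.2286 = 3005.249 rev/s
RPM = spin*60 = 3005.249*60 ≈ 180315 RPM

180315 RPM


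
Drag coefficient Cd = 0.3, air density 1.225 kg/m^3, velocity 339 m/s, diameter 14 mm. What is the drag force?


A = pi*(d/2)^2 = pi*(14/2000)^2 = 1.53938e-04 m^2
Fd = 0.5*Cd*rho*A*v^2 = 0.5*0.3*1.225*1.53938e-04*339^2 = 3.251 N

3.251 N


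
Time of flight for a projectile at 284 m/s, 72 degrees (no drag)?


T = 2*v0*sin(theta)/g = 2*284*sin(72°)/9.81 = 55.07 s

55.07 s


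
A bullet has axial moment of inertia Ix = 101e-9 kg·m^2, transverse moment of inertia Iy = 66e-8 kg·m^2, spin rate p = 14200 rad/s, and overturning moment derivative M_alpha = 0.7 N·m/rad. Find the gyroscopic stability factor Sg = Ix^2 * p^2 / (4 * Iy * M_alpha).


Sg = Ix^2 * p^2 / (4 * Iy * M_alpha) = (101e-9)^2 * 14200^2 / (4 * 66e-8 * 0.7) = 1.113

1.113


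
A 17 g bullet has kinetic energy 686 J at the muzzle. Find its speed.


v = sqrt(2*E/m) = sqrt(2*686/0.017) = 284.1 m/s

284.1 m/s


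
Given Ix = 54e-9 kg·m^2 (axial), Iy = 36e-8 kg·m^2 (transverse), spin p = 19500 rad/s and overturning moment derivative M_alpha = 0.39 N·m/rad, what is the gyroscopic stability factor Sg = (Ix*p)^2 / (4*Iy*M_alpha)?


Sg = Ix^2 * p^2 / (4 * Iy * M_alpha) = (54e-9)^2 * 19500^2 / (4 * 36e-8 * 0.39) = 1.974

1.974


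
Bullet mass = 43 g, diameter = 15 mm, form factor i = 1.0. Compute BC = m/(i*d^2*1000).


BC = m/(i*d^2*1000) = 43/(1.0 * 15^2 * 1000) = 0.0001911

0.0001911


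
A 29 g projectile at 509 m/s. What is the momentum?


p = m*v = 0.029*509 = 14.76 kg·m/s

14.76 kg·m/s


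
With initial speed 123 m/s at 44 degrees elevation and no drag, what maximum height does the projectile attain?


H = (v0*sin(theta))^2 / (2g) = (123*sin(44°))^2 / (2*9.81) = 372.1 m

372.1 m


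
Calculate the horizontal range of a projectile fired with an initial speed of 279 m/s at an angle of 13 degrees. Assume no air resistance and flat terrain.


R = v0^2 * sin(2*theta) / g = 279^2 * sin(2*13°) / 9.81 = 3478 m

3478 m


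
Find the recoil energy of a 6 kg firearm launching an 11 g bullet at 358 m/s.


v_r = m_p*v_p/m_gun = 0.011*358/6 = 0.656333 m/s, E_r = 0.5*m_gun*v_r^2 = 0.5*6*0.656333^2 = 1.292 J

1.292 J


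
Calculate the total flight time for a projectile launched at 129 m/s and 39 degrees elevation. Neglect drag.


T = 2*v0*sin(theta)/g = 2*129*sin(39°)/9.81 = 16.55 s

16.55 s


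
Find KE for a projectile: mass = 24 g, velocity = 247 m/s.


E = 0.5*m*v^2 = 0.5*0.024*247^2 = 732.1 J

732.1 J


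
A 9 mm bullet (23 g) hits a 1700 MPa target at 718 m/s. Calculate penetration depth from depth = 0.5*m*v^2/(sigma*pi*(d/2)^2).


A = pi*(d/2)^2 = pi*(9/2)^2 = 63.6173 mm^2
E = 0.5*m*v^2 = 0.5*0.023*718^2 = 5928.53 J
depth = E/(sigma*A) = 5928.53 J / (1700 MPa * 63.6173 mm^2) = 5928.53/(1700 * 63.6173) m = 0.054818 m ≈ 54.82 mm

54.82 mm


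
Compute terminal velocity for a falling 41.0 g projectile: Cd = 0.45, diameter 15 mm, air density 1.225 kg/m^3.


A = pi*(d/2)^2 = pi*(15/2000)^2 = 1.76715e-04 m^2
vt = sqrt(2mg/(Cd*rho*A)) = sqrt(2*0.041*9.81/(0.45 * 1.225 * 1.76715e-04)) = 90.87 m/s

90.87 m/s


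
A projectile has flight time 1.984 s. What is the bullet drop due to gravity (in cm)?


drop = 0.5*g*t^2 = 0.5*9.81*1.984^2 = 19.3073 m ≈ 1931 cm

1931 cm


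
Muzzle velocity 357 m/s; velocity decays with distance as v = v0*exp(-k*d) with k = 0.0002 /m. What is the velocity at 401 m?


v = v0*exp(-k*d) = 357*exp(-0.0002*401) = 329.5 m/s

329.5 m/s


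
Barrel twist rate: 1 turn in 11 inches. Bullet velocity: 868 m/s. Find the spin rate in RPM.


twist_m = 11*0.0254 = 0.2794 m
spin = v/twist = 868/0.2794 = 3106.657 rev/s
RPM = spin*60 = 3106.657*60 ≈ 186399 RPM

186399 RPM


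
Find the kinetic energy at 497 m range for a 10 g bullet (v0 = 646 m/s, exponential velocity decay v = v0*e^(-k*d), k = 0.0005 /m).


v = v0*exp(-k*d) = 646*exp(-0.0005*497) = 503.861 m/s
E = 0.5*m*v^2 = 0.5*0.01*503.861^2 = 1269 J

1269 J


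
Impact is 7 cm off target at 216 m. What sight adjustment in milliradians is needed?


1 mrad subtends 1 cm per 10 m of range, so adj = error_cm / (dist_m / 10) = 7 / (216/10) = 0.3241 mrad

0.3241 mrad


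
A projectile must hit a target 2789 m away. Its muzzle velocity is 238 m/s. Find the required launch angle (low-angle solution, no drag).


sin(2*theta) = R*g/v0^2 = 2789*9.81/238^2 = 0.483018, theta = arcsin(0.483018)/2 = 14.44°

14.44 degrees


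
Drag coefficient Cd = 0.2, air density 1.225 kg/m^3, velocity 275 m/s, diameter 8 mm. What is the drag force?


A = pi*(d/2)^2 = pi*(8/2000)^2 = 5.02655e-05 m^2
Fd = 0.5*Cd*rho*A*v^2 = 0.5*0.2*1.225*5.02655e-05*275^2 = 0.4657 N

0.4657 N


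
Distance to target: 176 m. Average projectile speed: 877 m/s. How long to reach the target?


t = d/v = 176/877 = 0.2007 s

0.2007 s


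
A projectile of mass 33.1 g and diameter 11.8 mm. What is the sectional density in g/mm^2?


SD = m/d^2 = 33.1/11.8^2 = 0.2377 g/mm^2

0.2377 g/mm^2


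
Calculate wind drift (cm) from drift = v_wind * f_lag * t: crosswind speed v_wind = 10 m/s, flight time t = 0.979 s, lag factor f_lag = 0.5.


drift = v_wind * lag * t = 10 * 0.5 * 0.979 = 4.895 m ≈ 489.5 cm

489.5 cm


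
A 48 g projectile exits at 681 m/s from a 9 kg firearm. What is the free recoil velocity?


v_recoil = m_p * v_p / m_gun = 0.048 * 681 / 9 = 3.632 m/s

3.632 m/s


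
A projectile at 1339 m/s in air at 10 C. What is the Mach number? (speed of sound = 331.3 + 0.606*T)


a = 331.3 + 0.606*(10) = 337.36 m/s
M = v/a = 1339/337.36 = 3.969

3.969


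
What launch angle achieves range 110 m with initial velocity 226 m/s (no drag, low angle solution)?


sin(2*theta) = R*g/v0^2 = 110*9.81/226^2 = 0.0211273, theta = arcsin(0.0211273)/2 = 0.6053°

0.6053 degrees


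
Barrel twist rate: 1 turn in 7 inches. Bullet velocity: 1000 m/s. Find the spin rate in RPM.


twist_m = 7*0.0254 = 0.1778 m
spin = v/twist = 1000/0.1778 = 5624.297 rev/s
RPM = spin*60 = 5624.297*60 ≈ 337458 RPM

337458 RPM


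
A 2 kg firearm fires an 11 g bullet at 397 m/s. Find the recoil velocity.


v_recoil = m_p * v_p / m_gun = 0.011 * 397 / 2 = 2.183 m/s

2.183 m/s


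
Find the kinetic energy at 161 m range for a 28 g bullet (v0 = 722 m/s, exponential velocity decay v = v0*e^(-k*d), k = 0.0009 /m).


v = v0*exp(-k*d) = 722*exp(-0.0009*161) = 624.609 m/s
E = 0.5*m*v^2 = 0.5*0.028*624.609^2 = 5462 J

5462 J


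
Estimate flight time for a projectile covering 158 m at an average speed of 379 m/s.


t = d/v = 158/379 = 0.4169 s

0.4169 s


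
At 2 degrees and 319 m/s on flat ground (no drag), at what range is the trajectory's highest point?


R = v0^2*sin(2*theta)/g = 319^2*sin(2*2°)/9.81 = 723.597 m
apex_dist = R/2 = 723.597/2 = 361.8 m

361.8 m


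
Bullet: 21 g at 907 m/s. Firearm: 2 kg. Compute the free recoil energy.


v_r = m_p*v_p/m_gun = 0.021*907/2 = 9.5235 m/s, E_r = 0.5*m_gun*v_r^2 = 0.5*2*9.5235^2 = 90.7 J

90.7 J


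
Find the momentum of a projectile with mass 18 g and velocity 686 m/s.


p = m*v = 0.018*686 = 12.35 kg·m/s

12.35 kg·m/s


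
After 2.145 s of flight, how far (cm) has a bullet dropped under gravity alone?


drop = 0.5*g*t^2 = 0.5*9.81*2.145^2 = 22.568 m ≈ 2257 cm

2257 cm


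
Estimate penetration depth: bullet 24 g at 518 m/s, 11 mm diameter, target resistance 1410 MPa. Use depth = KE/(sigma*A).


A = pi*(d/2)^2 = pi*(11/2)^2 = 95.0332 mm^2
E = 0.5*m*v^2 = 0.5*0.024*518^2 = 3219.89 J
depth = E/(sigma*A) = 3219.89 J / (1410 MPa * 95.0332 mm^2) = 3219.89/(1410 * 95.0332) m = 0.0240296 m ≈ 24.03 mm

24.03 mm


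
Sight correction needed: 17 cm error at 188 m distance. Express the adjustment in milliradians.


1 mrad subtends 1 cm per 10 m of range, so adj = error_cm / (dist_m / 10) = 17 / (188/10) = 0.9043 mrad

0.9043 mrad


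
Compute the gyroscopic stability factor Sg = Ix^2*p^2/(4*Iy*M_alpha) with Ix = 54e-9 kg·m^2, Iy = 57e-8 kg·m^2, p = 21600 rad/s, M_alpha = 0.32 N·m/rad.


Sg = Ix^2 * p^2 / (4 * Iy * M_alpha) = (54e-9)^2 * 21600^2 / (4 * 57e-8 * 0.32) = 1.865

1.865


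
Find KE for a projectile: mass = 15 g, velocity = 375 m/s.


E = 0.5*m*v^2 = 0.5*0.015*375^2 = 1055 J

1055 J


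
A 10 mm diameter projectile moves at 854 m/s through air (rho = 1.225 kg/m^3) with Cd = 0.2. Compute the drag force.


A = pi*(d/2)^2 = pi*(10/2000)^2 = 7.85398e-05 m^2
Fd = 0.5*Cd*rho*A*v^2 = 0.5*0.2*1.225*7.85398e-05*854^2 = 7.017 N

7.017 N


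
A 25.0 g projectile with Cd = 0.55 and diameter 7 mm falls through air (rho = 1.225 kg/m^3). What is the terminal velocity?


A = pi*(d/2)^2 = pi*(7/2000)^2 = 3.84845e-05 m^2
vt = sqrt(2mg/(Cd*rho*A)) = sqrt(2*0.025*9.81/(0.55 * 1.225 * 3.84845e-05)) = 137.5 m/s

137.5 m/s


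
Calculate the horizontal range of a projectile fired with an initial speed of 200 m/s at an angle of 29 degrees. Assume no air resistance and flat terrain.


R = v0^2 * sin(2*theta) / g = 200^2 * sin(2*29°) / 9.81 = 3458 m

3458 m


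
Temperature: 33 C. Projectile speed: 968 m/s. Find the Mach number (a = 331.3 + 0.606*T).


a = 331.3 + 0.606*(33) = 351.298 m/s
M = v/a = 968/351.298 = 2.755

2.755


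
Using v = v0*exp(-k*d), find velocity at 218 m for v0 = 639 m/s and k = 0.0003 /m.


v = v0*exp(-k*d) = 639*exp(-0.0003*218) = 598.5 m/s

598.5 m/s


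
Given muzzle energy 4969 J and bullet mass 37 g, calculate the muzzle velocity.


v = sqrt(2*E/m) = sqrt(2*4969/0.037) = 518.3 m/s

518.3 m/s


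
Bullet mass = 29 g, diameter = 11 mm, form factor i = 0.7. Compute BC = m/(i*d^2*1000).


BC = m/(i*d^2*1000) = 29/(0.7 * 11^2 * 1000) = 0.0003424

0.0003424


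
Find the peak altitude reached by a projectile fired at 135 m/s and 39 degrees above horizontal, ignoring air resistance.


H = (v0*sin(theta))^2 / (2g) = (135*sin(39°))^2 / (2*9.81) = 367.9 m

367.9 m


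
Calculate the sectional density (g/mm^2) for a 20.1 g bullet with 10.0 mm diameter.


SD = m/d^2 = 20.1/10.0^2 = 0.201 g/mm^2

0.201 g/mm^2


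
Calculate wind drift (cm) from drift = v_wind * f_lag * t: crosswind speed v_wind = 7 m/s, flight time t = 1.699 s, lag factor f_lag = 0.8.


drift = v_wind * lag * t = 7 * 0.8 * 1.699 = 9.5144 m ≈ 951.4 cm

951.4 cm


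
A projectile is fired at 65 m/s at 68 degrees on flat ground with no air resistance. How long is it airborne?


T = 2*v0*sin(theta)/g = 2*65*sin(68°)/9.81 = 12.29 s

12.29 s


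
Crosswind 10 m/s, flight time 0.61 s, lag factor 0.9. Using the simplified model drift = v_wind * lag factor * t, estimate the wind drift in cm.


drift = v_wind * lag * t = 10 * 0.9 * 0.61 = 5.49 m ≈ 549 cm

549 cm


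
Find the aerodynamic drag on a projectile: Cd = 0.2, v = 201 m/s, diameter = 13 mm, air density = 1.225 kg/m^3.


A = pi*(d/2)^2 = pi*(13/2000)^2 = 1.32732e-04 m^2
Fd = 0.5*Cd*rho*A*v^2 = 0.5*0.2*1.225*1.32732e-04*201^2 = 0.6569 N

0.6569 N


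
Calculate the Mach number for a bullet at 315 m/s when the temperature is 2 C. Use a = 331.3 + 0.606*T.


a = 331.3 + 0.606*(2) = 332.512 m/s
M = v/a = 315/332.512 = 0.9473

0.9473


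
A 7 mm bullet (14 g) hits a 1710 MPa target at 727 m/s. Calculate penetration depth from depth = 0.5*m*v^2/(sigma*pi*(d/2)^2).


A = pi*(d/2)^2 = pi*(7/2)^2 = 38.4845 mm^2
E = 0.5*m*v^2 = 0.5*0.014*727^2 = 3699.7 J
depth = E/(sigma*A) = 3699.7 J / (1710 MPa * 38.4845 mm^2) = 3699.7/(1710 * 38.4845) m = 0.0562192 m ≈ 56.22 mm

56.22 mm


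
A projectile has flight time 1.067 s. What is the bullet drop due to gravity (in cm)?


drop = 0.5*g*t^2 = 0.5*9.81*1.067^2 = 5.58429 m ≈ 558.4 cm

558.4 cm


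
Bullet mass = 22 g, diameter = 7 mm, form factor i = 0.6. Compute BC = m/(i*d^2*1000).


BC = m/(i*d^2*1000) = 22/(0.6 * 7^2 * 1000) = 0.0007483

0.0007483


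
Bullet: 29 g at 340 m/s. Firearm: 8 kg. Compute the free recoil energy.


v_r = m_p*v_p/m_gun = 0.029*340/8 = 1.2325 m/s, E_r = 0.5*m_gun*v_r^2 = 0.5*8*1.2325^2 = 6.076 J

6.076 J


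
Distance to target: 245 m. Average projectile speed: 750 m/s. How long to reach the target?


t = d/v = 245/750 = 0.3267 s

0.3267 s


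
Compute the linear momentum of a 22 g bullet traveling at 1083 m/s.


p = m*v = 0.022*1083 = 23.83 kg·m/s

23.83 kg·m/s


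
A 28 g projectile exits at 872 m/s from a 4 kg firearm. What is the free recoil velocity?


v_recoil = m_p * v_p / m_gun = 0.028 * 872 / 4 = 6.104 m/s

6.104 m/s


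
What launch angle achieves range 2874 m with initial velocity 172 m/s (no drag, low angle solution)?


sin(2*theta) = R*g/v0^2 = 2874*9.81/172^2 = 0.953013, theta = arcsin(0.953013)/2 = 36.18°

36.18 degrees


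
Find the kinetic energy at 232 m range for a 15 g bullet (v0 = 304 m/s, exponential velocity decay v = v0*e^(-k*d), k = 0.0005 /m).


v = v0*exp(-k*d) = 304*exp(-0.0005*232) = 270.704 m/s
E = 0.5*m*v^2 = 0.5*0.015*270.704^2 = 549.6 J

549.6 J


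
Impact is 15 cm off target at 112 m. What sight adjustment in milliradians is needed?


1 mrad subtends 1 cm per 10 m of range, so adj = error_cm / (dist_m / 10) = 15 / (112/10) = 1.339 mrad

1.339 mrad


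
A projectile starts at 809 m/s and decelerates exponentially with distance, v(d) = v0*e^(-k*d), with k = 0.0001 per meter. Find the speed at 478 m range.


v = v0*exp(-k*d) = 809*exp(-0.0001*478) = 771.2 m/s

771.2 m/s


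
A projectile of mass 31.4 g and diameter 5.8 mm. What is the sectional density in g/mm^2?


SD = m/d^2 = 31.4/5.8^2 = 0.9334 g/mm^2

0.9334 g/mm^2


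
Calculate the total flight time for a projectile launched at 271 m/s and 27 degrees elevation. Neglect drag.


T = 2*v0*sin(theta)/g = 2*271*sin(27°)/9.81 = 25.08 s

25.08 s


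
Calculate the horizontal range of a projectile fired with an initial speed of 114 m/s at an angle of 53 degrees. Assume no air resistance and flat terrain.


R = v0^2 * sin(2*theta) / g = 114^2 * sin(2*53°) / 9.81 = 1273 m

1273 m


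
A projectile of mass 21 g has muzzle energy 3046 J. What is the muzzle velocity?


v = sqrt(2*E/m) = sqrt(2*3046/0.021) = 538.6 m/s

538.6 m/s


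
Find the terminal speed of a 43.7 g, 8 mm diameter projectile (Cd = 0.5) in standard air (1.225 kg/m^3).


A = pi*(d/2)^2 = pi*(8/2000)^2 = 5.02655e-05 m^2
vt = sqrt(2mg/(Cd*rho*A)) = sqrt(2*0.0437*9.81/(0.5 * 1.225 * 5.02655e-05)) = 166.9 m/s

166.9 m/s


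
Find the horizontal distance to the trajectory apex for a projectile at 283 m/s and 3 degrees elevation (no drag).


R = v0^2*sin(2*theta)/g = 283^2*sin(2*3°)/9.81 = 853.372 m
apex_dist = R/2 = 853.372/2 = 426.7 m

426.7 m


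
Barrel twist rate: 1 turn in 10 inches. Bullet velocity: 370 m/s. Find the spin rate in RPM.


twist_m = 10*0.0254 = 0.254 m
spin = v/twist = 370/0.254 = 1456.693 rev/s
RPM = spin*60 = 1456.693*60 ≈ 87402 RPM

87402 RPM


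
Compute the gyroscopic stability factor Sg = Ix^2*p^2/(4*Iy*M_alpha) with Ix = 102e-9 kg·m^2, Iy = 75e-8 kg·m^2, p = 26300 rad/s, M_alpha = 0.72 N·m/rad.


Sg = Ix^2 * p^2 / (4 * Iy * M_alpha) = (102e-9)^2 * 26300^2 / (4 * 75e-8 * 0.72) = 3.332

3.332


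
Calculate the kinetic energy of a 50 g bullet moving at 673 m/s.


E = 0.5*m*v^2 = 0.5*0.05*673^2 = 11323 J

11323 J


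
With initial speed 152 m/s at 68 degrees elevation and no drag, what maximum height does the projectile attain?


H = (v0*sin(theta))^2 / (2g) = (152*sin(68°))^2 / (2*9.81) = 1012 m

1012 m


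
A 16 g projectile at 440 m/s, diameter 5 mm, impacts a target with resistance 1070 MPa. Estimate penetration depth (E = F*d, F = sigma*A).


A = pi*(d/2)^2 = pi*(5/2)^2 = 19.635 mm^2
E = 0.5*m*v^2 = 0.5*0.016*440^2 = 1548.8 J
depth = E/(sigma*A) = 1548.8 J / (1070 MPa * 19.635 mm^2) = 1548.8/(1070 * 19.635) m = 0.0737194 m ≈ 73.72 mm

73.72 mm


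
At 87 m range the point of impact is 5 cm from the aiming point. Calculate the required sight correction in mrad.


1 mrad subtends 1 cm per 10 m of range, so adj = error_cm / (dist_m / 10) = 5 / (87/10) = 0.5747 mrad

0.5747 mrad


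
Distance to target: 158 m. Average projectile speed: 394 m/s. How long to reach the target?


t = d/v = 158/394 = 0.401 s

0.401 s


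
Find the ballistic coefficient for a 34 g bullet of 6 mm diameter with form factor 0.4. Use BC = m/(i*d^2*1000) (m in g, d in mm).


BC = m/(i*d^2*1000) = 34/(0.4 * 6^2 * 1000) = 0.002361

0.002361


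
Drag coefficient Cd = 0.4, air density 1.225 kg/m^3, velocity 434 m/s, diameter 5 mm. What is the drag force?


A = pi*(d/2)^2 = pi*(5/2000)^2 = 1.96350e-05 m^2
Fd = 0.5*Cd*rho*A*v^2 = 0.5*0.4*1.225*1.96350e-05*434^2 = 0.9061 N

0.9061 N


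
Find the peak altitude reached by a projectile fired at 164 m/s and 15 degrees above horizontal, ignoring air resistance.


H = (v0*sin(theta))^2 / (2g) = (164*sin(15°))^2 / (2*9.81) = 91.83 m

91.83 m


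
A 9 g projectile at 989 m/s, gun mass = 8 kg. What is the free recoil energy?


v_r = m_p*v_p/m_gun = 0.009*989/8 = 1.11262 m/s, E_r = 0.5*m_gun*v_r^2 = 0.5*8*1.11262^2 = 4.952 J

4.952 J


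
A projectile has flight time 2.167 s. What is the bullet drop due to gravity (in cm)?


drop = 0.5*g*t^2 = 0.5*9.81*2.167^2 = 23.0333 m ≈ 2303 cm

2303 cm


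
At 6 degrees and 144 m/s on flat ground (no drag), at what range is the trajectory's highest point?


R = v0^2*sin(2*theta)/g = 144^2*sin(2*6°)/9.81 = 439.476 m
apex_dist = R/2 = 439.476/2 = 219.7 m

219.7 m


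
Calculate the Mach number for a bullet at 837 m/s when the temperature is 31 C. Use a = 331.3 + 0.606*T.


a = 331.3 + 0.606*(31) = 350.086 m/s
M = v/a = 837/350.086 = 2.391

2.391


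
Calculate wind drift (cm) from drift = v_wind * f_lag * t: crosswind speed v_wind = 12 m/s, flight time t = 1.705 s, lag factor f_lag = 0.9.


drift = v_wind * lag * t = 12 * 0.9 * 1.705 = 18.414 m ≈ 1841 cm

1841 cm


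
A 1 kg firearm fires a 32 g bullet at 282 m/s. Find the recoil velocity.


v_recoil = m_p * v_p / m_gun = 0.032 * 282 / 1 = 9.024 m/s

9.024 m/s


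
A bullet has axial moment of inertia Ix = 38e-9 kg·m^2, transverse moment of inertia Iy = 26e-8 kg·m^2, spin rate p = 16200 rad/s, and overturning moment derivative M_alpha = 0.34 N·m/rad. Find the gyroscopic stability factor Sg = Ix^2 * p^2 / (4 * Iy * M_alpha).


Sg = Ix^2 * p^2 / (4 * Iy * M_alpha) = (38e-9)^2 * 16200^2 / (4 * 26e-8 * 0.34) = 1.072

1.072


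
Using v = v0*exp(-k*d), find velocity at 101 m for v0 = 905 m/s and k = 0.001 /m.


v = v0*exp(-k*d) = 905*exp(-0.001*101) = 818.1 m/s

818.1 m/s


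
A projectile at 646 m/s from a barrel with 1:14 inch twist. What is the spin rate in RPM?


twist_m = 14*0.0254 = 0.3556 m
spin = v/twist = 646/0.3556 = 1816.648 rev/s
RPM = spin*60 = 1816.648*60 ≈ 108999 RPM

108999 RPM


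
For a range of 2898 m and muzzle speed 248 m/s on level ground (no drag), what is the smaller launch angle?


sin(2*theta) = R*g/v0^2 = 2898*9.81/248^2 = 0.462236, theta = arcsin(0.462236)/2 = 13.77°

13.77 degrees


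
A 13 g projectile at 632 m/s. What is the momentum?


p = m*v = 0.013*632 = 8.216 kg·m/s

8.216 kg·m/s


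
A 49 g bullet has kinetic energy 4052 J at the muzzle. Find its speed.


v = sqrt(2*E/m) = sqrt(2*4052/0.049) = 406.7 m/s

406.7 m/s


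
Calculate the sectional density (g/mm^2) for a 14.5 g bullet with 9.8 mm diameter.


SD = m/d^2 = 14.5/9.8^2 = 0.151 g/mm^2

0.151 g/mm^2


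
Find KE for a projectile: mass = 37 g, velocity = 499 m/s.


E = 0.5*m*v^2 = 0.5*0.037*499^2 = 4607 J

4607 J


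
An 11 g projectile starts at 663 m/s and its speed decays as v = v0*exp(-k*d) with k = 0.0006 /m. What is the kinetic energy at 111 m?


v = v0*exp(-k*d) = 663*exp(-0.0006*111) = 620.282 m/s
E = 0.5*m*v^2 = 0.5*0.011*620.282^2 = 2116 J

2116 J


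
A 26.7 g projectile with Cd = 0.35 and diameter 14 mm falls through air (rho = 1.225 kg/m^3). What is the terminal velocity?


A = pi*(d/2)^2 = pi*(14/2000)^2 = 1.53938e-04 m^2
vt = sqrt(2mg/(Cd*rho*A)) = sqrt(2*0.0267*9.81/(0.35 * 1.225 * 1.53938e-04)) = 89.09 m/s

89.09 m/s


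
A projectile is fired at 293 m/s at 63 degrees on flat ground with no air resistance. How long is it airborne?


T = 2*v0*sin(theta)/g = 2*293*sin(63°)/9.81 = 53.22 s

53.22 s


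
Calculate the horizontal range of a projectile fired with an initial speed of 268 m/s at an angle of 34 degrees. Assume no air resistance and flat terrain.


R = v0^2 * sin(2*theta) / g = 268^2 * sin(2*34°) / 9.81 = 6788 m

6788 m


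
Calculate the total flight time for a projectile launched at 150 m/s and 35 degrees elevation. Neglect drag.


T = 2*v0*sin(theta)/g = 2*150*sin(35°)/9.81 = 17.54 s

17.54 s


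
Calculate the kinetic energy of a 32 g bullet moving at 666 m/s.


E = 0.5*m*v^2 = 0.5*0.032*666^2 = 7097 J

7097 J


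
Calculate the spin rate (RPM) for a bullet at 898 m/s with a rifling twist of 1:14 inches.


twist_m = 14*0.0254 = 0.3556 m
spin = v/twist = 898/0.3556 = 2525.309 rev/s
RPM = spin*60 = 2525.309*60 ≈ 151519 RPM

151519 RPM


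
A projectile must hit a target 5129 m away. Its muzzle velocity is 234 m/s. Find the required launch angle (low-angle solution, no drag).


sin(2*theta) = R*g/v0^2 = 5129*9.81/234^2 = 0.918904, theta = arcsin(0.918904)/2 = 33.38°

33.38 degrees


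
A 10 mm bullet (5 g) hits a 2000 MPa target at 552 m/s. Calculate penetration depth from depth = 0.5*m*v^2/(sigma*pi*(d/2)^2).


A = pi*(d/2)^2 = pi*(10/2)^2 = 78.5398 mm^2
E = 0.5*m*v^2 = 0.5*0.005*552^2 = 761.76 J
depth = E/(sigma*A) = 761.76 J / (2000 MPa * 78.5398 mm^2) = 761.76/(2000 * 78.5398) m = 0.00484951 m ≈ 4.85 mm

4.85 mm


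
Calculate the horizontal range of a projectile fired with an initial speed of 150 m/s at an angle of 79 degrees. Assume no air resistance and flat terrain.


R = v0^2 * sin(2*theta) / g = 150^2 * sin(2*79°) / 9.81 = 859.2 m

859.2 m


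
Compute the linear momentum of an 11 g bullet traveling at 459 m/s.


p = m*v = 0.011*459 = 5.049 kg·m/s

5.049 kg·m/s


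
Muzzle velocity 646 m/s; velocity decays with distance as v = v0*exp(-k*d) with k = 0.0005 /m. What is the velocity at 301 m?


v = v0*exp(-k*d) = 646*exp(-0.0005*301) = 555.7 m/s

555.7 m/s


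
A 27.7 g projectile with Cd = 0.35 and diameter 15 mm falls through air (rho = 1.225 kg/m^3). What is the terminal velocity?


A = pi*(d/2)^2 = pi*(15/2000)^2 = 1.76715e-04 m^2
vt = sqrt(2mg/(Cd*rho*A)) = sqrt(2*0.0277*9.81/(0.35 * 1.225 * 1.76715e-04)) = 84.69 m/s

84.69 m/s


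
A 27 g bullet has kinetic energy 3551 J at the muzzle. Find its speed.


v = sqrt(2*E/m) = sqrt(2*3551/0.027) = 512.9 m/s

512.9 m/s


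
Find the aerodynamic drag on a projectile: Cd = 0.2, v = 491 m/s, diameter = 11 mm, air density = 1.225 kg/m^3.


A = pi*(d/2)^2 = pi*(11/2000)^2 = 9.50332e-05 m^2
Fd = 0.5*Cd*rho*A*v^2 = 0.5*0.2*1.225*9.50332e-05*491^2 = 2.807 N

2.807 N


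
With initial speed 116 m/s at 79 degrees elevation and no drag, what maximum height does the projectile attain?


H = (v0*sin(theta))^2 / (2g) = (116*sin(79°))^2 / (2*9.81) = 660.9 m

660.9 m


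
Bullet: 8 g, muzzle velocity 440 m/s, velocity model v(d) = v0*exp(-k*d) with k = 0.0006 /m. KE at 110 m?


v = v0*exp(-k*d) = 440*exp(-0.0006*110) = 411.898 m/s
E = 0.5*m*v^2 = 0.5*0.008*411.898^2 = 678.6 J

678.6 J


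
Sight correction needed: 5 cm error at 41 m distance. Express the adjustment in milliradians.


1 mrad subtends 1 cm per 10 m of range, so adj = error_cm / (dist_m / 10) = 5 / (41/10) = 1.22 mrad

1.22 mrad


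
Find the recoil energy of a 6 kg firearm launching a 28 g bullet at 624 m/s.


v_r = m_p*v_p/m_gun = 0.028*624/6 = 2.912 m/s, E_r = 0.5*m_gun*v_r^2 = 0.5*6*2.912^2 = 25.44 J

25.44 J


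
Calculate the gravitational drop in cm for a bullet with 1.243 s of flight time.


drop = 0.5*g*t^2 = 0.5*9.81*1.243^2 = 7.57847 m ≈ 757.8 cm

757.8 cm


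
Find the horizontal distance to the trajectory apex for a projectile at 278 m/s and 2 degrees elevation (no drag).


R = v0^2*sin(2*theta)/g = 278^2*sin(2*2°)/9.81 = 549.547 m
apex_dist = R/2 = 549.547/2 = 274.8 m

274.8 m


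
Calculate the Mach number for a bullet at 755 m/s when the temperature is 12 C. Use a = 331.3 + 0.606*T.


a = 331.3 + 0.606*(12) = 338.572 m/s
M = v/a = 755/338.572 = 2.23

2.23


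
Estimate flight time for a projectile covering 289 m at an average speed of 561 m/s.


t = d/v = 289/561 = 0.5152 s

0.5152 s


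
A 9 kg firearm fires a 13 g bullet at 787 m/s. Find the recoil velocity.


v_recoil = m_p * v_p / m_gun = 0.013 * 787 / 9 = 1.137 m/s

1.137 m/s


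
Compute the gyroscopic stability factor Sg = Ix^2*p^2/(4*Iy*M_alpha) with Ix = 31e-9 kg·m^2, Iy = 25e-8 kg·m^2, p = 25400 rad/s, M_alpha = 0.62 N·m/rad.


Sg = Ix^2 * p^2 / (4 * Iy * M_alpha) = (31e-9)^2 * 25400^2 / (4 * 25e-8 * 0.62) = 1

1


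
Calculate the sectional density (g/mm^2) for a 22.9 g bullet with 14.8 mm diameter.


SD = m/d^2 = 22.9/14.8^2 = 0.1045 g/mm^2

0.1045 g/mm^2


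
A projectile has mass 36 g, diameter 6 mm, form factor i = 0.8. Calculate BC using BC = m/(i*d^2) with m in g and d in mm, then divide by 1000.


BC = m/(i*d^2*1000) = 36/(0.8 * 6^2 * 1000) = 0.00125

0.00125


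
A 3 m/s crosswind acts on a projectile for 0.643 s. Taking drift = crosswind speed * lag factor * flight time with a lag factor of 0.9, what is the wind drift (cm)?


drift = v_wind * lag * t = 3 * 0.9 * 0.643 = 1.7361 m ≈ 173.6 cm

173.6 cm


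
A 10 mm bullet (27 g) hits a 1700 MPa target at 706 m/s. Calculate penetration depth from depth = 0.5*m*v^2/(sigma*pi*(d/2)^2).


A = pi*(d/2)^2 = pi*(10/2)^2 = 78.5398 mm^2
E = 0.5*m*v^2 = 0.5*0.027*706^2 = 6728.89 J
depth = E/(sigma*A) = 6728.89 J / (1700 MPa * 78.5398 mm^2) = 6728.89/(1700 * 78.5398) m = 0.050397 m ≈ 50.4 mm

50.4 mm


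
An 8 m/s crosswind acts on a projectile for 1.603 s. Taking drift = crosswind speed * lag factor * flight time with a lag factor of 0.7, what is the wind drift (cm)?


drift = v_wind * lag * t = 8 * 0.7 * 1.603 = 8.9768 m ≈ 897.7 cm

897.7 cm


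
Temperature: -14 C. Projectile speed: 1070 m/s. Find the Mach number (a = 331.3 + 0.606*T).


a = 331.3 + 0.606*(-14) = 322.816 m/s
M = v/a = 1070/322.816 = 3.315

3.315


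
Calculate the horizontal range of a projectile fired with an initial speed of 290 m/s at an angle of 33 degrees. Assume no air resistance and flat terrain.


R = v0^2 * sin(2*theta) / g = 290^2 * sin(2*33°) / 9.81 = 7832 m

7832 m


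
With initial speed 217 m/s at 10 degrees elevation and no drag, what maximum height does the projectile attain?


H = (v0*sin(theta))^2 / (2g) = (217*sin(10°))^2 / (2*9.81) = 72.37 m

72.37 m


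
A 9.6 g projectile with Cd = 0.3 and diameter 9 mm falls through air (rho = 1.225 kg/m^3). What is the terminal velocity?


A = pi*(d/2)^2 = pi*(9/2000)^2 = 6.36173e-05 m^2
vt = sqrt(2mg/(Cd*rho*A)) = sqrt(2*0.0096*9.81/(0.3 * 1.225 * 6.36173e-05)) = 89.76 m/s

89.76 m/s


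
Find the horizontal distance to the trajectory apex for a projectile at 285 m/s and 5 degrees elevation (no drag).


R = v0^2*sin(2*theta)/g = 285^2*sin(2*5°)/9.81 = 1437.78 m
apex_dist = R/2 = 1437.78/2 = 718.9 m

718.9 m


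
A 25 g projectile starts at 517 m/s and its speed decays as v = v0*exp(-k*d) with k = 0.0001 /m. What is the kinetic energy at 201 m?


v = v0*exp(-k*d) = 517*exp(-0.0001*201) = 506.712 m/s
E = 0.5*m*v^2 = 0.5*0.025*506.712^2 = 3209 J

3209 J


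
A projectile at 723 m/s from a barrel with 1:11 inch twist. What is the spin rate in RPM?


twist_m = 11*0.0254 = 0.2794 m
spin = v/twist = 723/0.2794 = 2587.688 rev/s
RPM = spin*60 = 2587.688*60 ≈ 155261 RPM

155261 RPM


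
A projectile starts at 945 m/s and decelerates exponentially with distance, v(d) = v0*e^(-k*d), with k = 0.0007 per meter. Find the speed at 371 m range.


v = v0*exp(-k*d) = 945*exp(-0.0007*371) = 728.9 m/s

728.9 m/s


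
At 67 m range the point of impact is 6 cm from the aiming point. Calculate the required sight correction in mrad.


1 mrad subtends 1 cm per 10 m of range, so adj = error_cm / (dist_m / 10) = 6 / (67/10) = 0.8955 mrad

0.8955 mrad


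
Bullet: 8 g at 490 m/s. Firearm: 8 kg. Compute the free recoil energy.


v_r = m_p*v_p/m_gun = 0.008*490/8 = 0.49 m/s, E_r = 0.5*m_gun*v_r^2 = 0.5*8*0.49^2 = 0.9604 J

0.9604 J


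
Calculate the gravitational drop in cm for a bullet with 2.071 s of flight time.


drop = 0.5*g*t^2 = 0.5*9.81*2.071^2 = 21.0377 m ≈ 2104 cm

2104 cm


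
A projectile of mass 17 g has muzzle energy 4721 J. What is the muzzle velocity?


v = sqrt(2*E/m) = sqrt(2*4721/0.017) = 745.3 m/s

745.3 m/s


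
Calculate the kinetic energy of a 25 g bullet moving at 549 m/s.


E = 0.5*m*v^2 = 0.5*0.025*549^2 = 3768 J

3768 J


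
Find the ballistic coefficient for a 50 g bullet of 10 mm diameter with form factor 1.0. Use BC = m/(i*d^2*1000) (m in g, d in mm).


BC = m/(i*d^2*1000) = 50/(1.0 * 10^2 * 1000) = 0.0005

0.0005


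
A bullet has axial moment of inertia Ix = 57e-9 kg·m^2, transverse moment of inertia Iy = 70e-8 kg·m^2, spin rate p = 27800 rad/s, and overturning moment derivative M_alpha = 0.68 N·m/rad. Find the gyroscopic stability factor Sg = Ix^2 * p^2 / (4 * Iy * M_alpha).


Sg = Ix^2 * p^2 / (4 * Iy * M_alpha) = (57e-9)^2 * 27800^2 / (4 * 70e-8 * 0.68) = 1.319

1.319


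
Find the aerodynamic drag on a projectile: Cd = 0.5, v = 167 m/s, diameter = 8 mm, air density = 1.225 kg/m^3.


A = pi*(d/2)^2 = pi*(8/2000)^2 = 5.02655e-05 m^2
Fd = 0.5*Cd*rho*A*v^2 = 0.5*0.5*1.225*5.02655e-05*167^2 = 0.4293 N

0.4293 N


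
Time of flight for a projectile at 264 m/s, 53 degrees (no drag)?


T = 2*v0*sin(theta)/g = 2*264*sin(53°)/9.81 = 42.98 s

42.98 s


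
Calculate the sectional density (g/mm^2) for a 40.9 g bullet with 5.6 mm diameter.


SD = m/d^2 = 40.9/5.6^2 = 1.304 g/mm^2

1.304 g/mm^2


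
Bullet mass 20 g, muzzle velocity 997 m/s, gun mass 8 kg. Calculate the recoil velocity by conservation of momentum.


v_recoil = m_p * v_p / m_gun = 0.02 * 997 / 8 = 2.493 m/s

2.493 m/s


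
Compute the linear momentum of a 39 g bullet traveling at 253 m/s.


p = m*v = 0.039*253 = 9.867 kg·m/s

9.867 kg·m/s


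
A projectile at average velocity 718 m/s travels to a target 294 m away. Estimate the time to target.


t = d/v = 294/718 = 0.4095 s

0.4095 s


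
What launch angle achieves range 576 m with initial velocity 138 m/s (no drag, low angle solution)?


sin(2*theta) = R*g/v0^2 = 576*9.81/138^2 = 0.296711, theta = arcsin(0.296711)/2 = 8.63°

8.63 degrees


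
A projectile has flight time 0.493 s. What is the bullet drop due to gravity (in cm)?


drop = 0.5*g*t^2 = 0.5*9.81*0.493^2 = 1.19216 m ≈ 119.2 cm

119.2 cm


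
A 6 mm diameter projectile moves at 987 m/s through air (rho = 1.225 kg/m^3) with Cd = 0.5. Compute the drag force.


A = pi*(d/2)^2 = pi*(6/2000)^2 = 2.82743e-05 m^2
Fd = 0.5*Cd*rho*A*v^2 = 0.5*0.5*1.225*2.82743e-05*987^2 = 8.435 N

8.435 N


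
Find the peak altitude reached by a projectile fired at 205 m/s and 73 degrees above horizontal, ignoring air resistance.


H = (v0*sin(theta))^2 / (2g) = (205*sin(73°))^2 / (2*9.81) = 1959 m

1959 m


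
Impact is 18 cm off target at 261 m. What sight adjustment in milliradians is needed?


1 mrad subtends 1 cm per 10 m of range, so adj = error_cm / (dist_m / 10) = 18 / (261/10) = 0.6897 mrad

0.6897 mrad


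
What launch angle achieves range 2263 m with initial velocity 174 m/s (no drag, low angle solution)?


sin(2*theta) = R*g/v0^2 = 2263*9.81/174^2 = 0.733255, theta = arcsin(0.733255)/2 = 23.58°

23.58 degrees


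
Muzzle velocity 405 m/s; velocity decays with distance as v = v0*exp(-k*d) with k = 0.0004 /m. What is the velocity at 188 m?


v = v0*exp(-k*d) = 405*exp(-0.0004*188) = 375.7 m/s

375.7 m/s


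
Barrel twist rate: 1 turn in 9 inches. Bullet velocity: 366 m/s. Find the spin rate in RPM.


twist_m = 9*0.0254 = 0.2286 m
spin = v/twist = 366/0.2286 = 1601.05 rev/s
RPM = spin*60 = 1601.05*60 ≈ 96063 RPM

96063 RPM


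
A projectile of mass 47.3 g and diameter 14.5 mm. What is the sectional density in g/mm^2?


SD = m/d^2 = 47.3/14.5^2 = 0.225 g/mm^2

0.225 g/mm^2


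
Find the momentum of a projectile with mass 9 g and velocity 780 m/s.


p = m*v = 0.009*780 = 7.02 kg·m/s

7.02 kg·m/s


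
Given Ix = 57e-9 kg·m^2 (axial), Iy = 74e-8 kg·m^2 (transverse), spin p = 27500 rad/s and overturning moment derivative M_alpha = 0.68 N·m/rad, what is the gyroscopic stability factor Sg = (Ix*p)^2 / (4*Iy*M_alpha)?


Sg = Ix^2 * p^2 / (4 * Iy * M_alpha) = (57e-9)^2 * 27500^2 / (4 * 74e-8 * 0.68) = 1.221

1.221


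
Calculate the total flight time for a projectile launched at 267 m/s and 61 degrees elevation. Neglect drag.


T = 2*v0*sin(theta)/g = 2*267*sin(61°)/9.81 = 47.61 s

47.61 s


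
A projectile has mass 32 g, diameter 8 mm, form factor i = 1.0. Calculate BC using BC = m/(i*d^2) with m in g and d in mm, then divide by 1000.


BC = m/(i*d^2*1000) = 32/(1.0 * 8^2 * 1000) = 0.0005

0.0005


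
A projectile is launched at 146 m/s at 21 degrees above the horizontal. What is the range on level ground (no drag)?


R = v0^2 * sin(2*theta) / g = 146^2 * sin(2*21°) / 9.81 = 1454 m

1454 m


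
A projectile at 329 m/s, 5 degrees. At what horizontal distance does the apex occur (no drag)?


R = v0^2*sin(2*theta)/g = 329^2*sin(2*5°)/9.81 = 1915.99 m
apex_dist = R/2 = 1915.99/2 = 958 m

958 m


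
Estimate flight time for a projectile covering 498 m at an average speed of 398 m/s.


t = d/v = 498/398 = 1.251 s

1.251 s


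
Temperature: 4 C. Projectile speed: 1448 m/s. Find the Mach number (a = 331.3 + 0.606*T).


a = 331.3 + 0.606*(4) = 333.724 m/s
M = v/a = 1448/333.724 = 4.339

4.339


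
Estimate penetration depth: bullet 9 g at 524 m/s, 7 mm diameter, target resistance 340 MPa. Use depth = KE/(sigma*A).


A = pi*(d/2)^2 = pi*(7/2)^2 = 38.4845 mm^2
E = 0.5*m*v^2 = 0.5*0.009*524^2 = 1235.59 J
depth = E/(sigma*A) = 1235.59 J / (340 MPa * 38.4845 mm^2) = 1235.59/(340 * 38.4845) m = 0.09443 m ≈ 94.43 mm

94.43 mm


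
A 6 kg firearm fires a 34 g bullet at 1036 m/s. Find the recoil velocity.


v_recoil = m_p * v_p / m_gun = 0.034 * 1036 / 6 = 5.871 m/s

5.871 m/s


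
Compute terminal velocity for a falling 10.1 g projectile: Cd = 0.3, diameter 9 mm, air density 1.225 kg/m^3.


A = pi*(d/2)^2 = pi*(9/2000)^2 = 6.36173e-05 m^2
vt = sqrt(2mg/(Cd*rho*A)) = sqrt(2*0.0101*9.81/(0.3 * 1.225 * 6.36173e-05)) = 92.06 m/s

92.06 m/s


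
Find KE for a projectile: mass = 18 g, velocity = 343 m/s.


E = 0.5*m*v^2 = 0.5*0.018*343^2 = 1059 J

1059 J


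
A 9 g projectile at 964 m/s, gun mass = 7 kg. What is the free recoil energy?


v_r = m_p*v_p/m_gun = 0.009*964/7 = 1.23943 m/s, E_r = 0.5*m_gun*v_r^2 = 0.5*7*1.23943^2 = 5.377 J

5.377 J


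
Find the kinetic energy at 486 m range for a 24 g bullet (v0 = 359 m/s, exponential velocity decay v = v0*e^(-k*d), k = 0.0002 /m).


v = v0*exp(-k*d) = 359*exp(-0.0002*486) = 325.747 m/s
E = 0.5*m*v^2 = 0.5*0.024*325.747^2 = 1273 J

1273 J


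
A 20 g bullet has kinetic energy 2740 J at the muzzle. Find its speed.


v = sqrt(2*E/m) = sqrt(2*2740/0.02) = 523.5 m/s

523.5 m/s


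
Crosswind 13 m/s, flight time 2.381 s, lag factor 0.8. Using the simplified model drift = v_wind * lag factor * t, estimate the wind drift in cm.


drift = v_wind * lag * t = 13 * 0.8 * 2.381 = 24.7624 m ≈ 2476 cm

2476 cm


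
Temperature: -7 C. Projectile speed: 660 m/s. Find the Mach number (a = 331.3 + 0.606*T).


a = 331.3 + 0.606*(-7) = 327.058 m/s
M = v/a = 660/327.058 = 2.018

2.018


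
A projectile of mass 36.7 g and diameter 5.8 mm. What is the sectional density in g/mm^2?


SD = m/d^2 = 36.7/5.8^2 = 1.091 g/mm^2

1.091 g/mm^2


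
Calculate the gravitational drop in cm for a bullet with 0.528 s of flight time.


drop = 0.5*g*t^2 = 0.5*9.81*0.528^2 = 1.36744 m ≈ 136.7 cm

136.7 cm


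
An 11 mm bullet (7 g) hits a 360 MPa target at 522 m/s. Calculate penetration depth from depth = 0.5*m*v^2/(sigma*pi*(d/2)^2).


A = pi*(d/2)^2 = pi*(11/2)^2 = 95.0332 mm^2
E = 0.5*m*v^2 = 0.5*0.007*522^2 = 953.694 J
depth = E/(sigma*A) = 953.694 J / (360 MPa * 95.0332 mm^2) = 953.694/(360 * 95.0332) m = 0.0278761 m ≈ 27.88 mm

27.88 mm


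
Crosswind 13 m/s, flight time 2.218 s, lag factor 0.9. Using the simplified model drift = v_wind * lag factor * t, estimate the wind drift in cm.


drift = v_wind * lag * t = 13 * 0.9 * 2.218 = 25.9506 m ≈ 2595 cm

2595 cm


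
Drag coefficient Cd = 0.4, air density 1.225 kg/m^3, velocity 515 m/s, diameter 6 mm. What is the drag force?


A = pi*(d/2)^2 = pi*(6/2000)^2 = 2.82743e-05 m^2
Fd = 0.5*Cd*rho*A*v^2 = 0.5*0.4*1.225*2.82743e-05*515^2 = 1.837 N

1.837 N


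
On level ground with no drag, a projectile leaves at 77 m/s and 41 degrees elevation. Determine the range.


R = v0^2 * sin(2*theta) / g = 77^2 * sin(2*41°) / 9.81 = 598.5 m

598.5 m


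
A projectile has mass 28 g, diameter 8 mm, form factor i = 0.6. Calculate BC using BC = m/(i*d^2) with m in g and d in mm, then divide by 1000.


BC = m/(i*d^2*1000) = 28/(0.6 * 8^2 * 1000) = 0.0007292

0.0007292


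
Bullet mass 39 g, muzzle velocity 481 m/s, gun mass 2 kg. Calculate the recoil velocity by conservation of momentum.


v_recoil = m_p * v_p / m_gun = 0.039 * 481 / 2 = 9.38 m/s

9.38 m/s


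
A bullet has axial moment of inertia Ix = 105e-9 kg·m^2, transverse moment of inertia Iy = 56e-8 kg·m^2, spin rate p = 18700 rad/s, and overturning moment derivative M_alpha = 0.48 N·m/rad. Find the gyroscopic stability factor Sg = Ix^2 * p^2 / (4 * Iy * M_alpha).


Sg = Ix^2 * p^2 / (4 * Iy * M_alpha) = (105e-9)^2 * 18700^2 / (4 * 56e-8 * 0.48) = 3.586

3.586


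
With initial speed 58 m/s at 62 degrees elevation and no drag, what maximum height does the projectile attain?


H = (v0*sin(theta))^2 / (2g) = (58*sin(62°))^2 / (2*9.81) = 133.7 m

133.7 m


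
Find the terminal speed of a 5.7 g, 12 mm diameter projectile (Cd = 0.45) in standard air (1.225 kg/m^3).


A = pi*(d/2)^2 = pi*(12/2000)^2 = 1.13097e-04 m^2
vt = sqrt(2mg/(Cd*rho*A)) = sqrt(2*0.0057*9.81/(0.45 * 1.225 * 1.13097e-04)) = 42.35 m/s

42.35 m/s


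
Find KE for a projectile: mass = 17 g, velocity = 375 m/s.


E = 0.5*m*v^2 = 0.5*0.017*375^2 = 1195 J

1195 J


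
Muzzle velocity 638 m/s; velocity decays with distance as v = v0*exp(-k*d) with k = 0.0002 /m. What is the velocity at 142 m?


v = v0*exp(-k*d) = 638*exp(-0.0002*142) = 620.1 m/s

620.1 m/s
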